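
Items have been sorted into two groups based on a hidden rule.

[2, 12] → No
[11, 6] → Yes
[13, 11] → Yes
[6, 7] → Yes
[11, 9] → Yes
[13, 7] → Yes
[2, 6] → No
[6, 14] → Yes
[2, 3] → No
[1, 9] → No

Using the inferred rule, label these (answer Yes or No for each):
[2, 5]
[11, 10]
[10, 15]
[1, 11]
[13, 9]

No, Yes, Yes, No, Yes

The common property of the 'Yes' items is: first ≥ 3. No 'No' item has it.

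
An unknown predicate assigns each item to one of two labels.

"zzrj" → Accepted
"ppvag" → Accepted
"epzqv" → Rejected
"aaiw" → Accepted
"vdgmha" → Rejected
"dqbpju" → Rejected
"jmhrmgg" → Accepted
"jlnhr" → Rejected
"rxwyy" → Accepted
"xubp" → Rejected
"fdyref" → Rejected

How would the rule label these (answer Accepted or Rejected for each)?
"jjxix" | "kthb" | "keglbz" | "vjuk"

The common property of the 'Accepted' items is: has a double letter. No 'Rejected' item has it.

Accepted, Rejected, Rejected, Rejected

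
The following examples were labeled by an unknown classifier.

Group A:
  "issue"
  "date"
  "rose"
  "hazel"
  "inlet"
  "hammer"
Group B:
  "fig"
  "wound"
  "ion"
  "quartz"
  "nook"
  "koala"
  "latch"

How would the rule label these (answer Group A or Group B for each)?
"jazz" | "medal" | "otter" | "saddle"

The simplest hypothesis consistent with all the labels is: contains 'e'.
"jazz" → no 'e' → Group B. "medal" → has 'e' → Group A. "otter" → has 'e' → Group A. "saddle" → has 'e' → Group A.

Group B, Group A, Group A, Group A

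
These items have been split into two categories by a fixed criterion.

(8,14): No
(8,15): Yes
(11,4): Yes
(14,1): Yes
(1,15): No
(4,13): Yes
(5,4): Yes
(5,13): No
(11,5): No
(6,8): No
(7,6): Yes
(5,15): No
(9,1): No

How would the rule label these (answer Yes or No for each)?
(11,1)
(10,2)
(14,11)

The common property of the 'Yes' items is: sum is odd. No 'No' item has it.
(11,1) — 11+1 = 12, hence No.
(10,2) — 10+2 = 12, hence No.
(14,11) — 14+11 = 25, hence Yes.

No, No, Yes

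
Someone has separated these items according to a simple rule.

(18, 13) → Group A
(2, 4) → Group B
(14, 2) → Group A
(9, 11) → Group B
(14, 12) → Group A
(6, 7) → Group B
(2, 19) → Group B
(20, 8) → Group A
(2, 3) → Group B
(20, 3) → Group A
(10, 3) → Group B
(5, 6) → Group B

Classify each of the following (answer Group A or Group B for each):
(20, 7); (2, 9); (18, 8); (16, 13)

Group A, Group B, Group A, Group A

The distinguishing property — first ≥ 11 — holds for all the 'Group A' cases and none of the 'Group B' cases.
(20, 7): first 20 — matches, so Group A. (2, 9): first 2 — doesn't qualify, so Group B. (18, 8): first 18 — matches, so Group A. (16, 13): first 16 — matches, so Group A.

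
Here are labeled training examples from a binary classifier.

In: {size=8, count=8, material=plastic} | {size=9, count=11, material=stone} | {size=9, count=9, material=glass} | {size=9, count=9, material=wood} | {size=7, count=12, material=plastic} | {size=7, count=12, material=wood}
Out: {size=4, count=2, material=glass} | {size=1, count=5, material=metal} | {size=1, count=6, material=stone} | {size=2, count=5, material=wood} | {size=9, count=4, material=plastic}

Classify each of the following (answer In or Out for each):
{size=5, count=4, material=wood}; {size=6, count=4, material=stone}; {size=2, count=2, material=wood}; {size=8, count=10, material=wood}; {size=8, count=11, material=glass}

'In' ⟺ count ≥ 8.
{size=5, count=4, material=wood}: count = 4 — does not satisfy this, so Out. {size=6, count=4, material=stone}: count = 4 — does not satisfy this, so Out. {size=2, count=2, material=wood}: count = 2 — does not satisfy this, so Out. {size=8, count=10, material=wood}: count = 10 — has this property, so In. {size=8, count=11, material=glass}: count = 11 — has this property, so In.

Out, Out, Out, In, In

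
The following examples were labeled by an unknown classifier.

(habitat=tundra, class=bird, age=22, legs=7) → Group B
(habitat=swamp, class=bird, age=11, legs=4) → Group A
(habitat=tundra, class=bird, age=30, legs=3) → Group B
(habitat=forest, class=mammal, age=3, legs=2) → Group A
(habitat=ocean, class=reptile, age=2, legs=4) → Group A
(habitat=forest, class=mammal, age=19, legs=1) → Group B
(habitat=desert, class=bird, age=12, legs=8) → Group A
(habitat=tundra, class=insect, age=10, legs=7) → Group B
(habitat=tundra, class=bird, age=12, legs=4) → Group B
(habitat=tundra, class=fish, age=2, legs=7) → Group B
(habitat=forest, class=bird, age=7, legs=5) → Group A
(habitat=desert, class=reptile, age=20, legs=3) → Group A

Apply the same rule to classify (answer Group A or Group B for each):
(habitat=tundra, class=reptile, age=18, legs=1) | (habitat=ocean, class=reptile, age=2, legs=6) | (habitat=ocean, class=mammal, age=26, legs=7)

Group B, Group A, Group A

The common property of the 'Group A' items is: habitat is not tundra AND legs ≥ 2. No 'Group B' item has it.
(habitat=tundra, class=reptile, age=18, legs=1) → habitat is tundra, legs = 1 → Group B.
(habitat=ocean, class=reptile, age=2, legs=6) → habitat is ocean, legs = 6 → Group A.
(habitat=ocean, class=mammal, age=26, legs=7) → habitat is ocean, legs = 7 → Group A.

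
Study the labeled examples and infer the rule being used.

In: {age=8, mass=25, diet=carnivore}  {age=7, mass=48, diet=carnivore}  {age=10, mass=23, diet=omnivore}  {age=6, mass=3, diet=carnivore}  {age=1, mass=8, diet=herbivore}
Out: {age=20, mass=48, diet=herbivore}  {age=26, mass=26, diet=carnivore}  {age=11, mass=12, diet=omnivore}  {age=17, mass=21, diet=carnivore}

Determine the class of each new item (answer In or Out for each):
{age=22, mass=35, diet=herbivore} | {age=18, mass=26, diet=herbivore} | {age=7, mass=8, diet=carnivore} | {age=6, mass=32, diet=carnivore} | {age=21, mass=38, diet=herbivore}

Every 'In' example satisfies: age ≤ 10. None of the 'Out' examples do.
{age=22, mass=35, diet=herbivore} → age = 22 → Out.
{age=18, mass=26, diet=herbivore} → age = 18 → Out.
{age=7, mass=8, diet=carnivore} → age = 7 → In.
{age=6, mass=32, diet=carnivore} → age = 6 → In.
{age=21, mass=38, diet=herbivore} → age = 21 → Out.

Out, Out, In, In, Out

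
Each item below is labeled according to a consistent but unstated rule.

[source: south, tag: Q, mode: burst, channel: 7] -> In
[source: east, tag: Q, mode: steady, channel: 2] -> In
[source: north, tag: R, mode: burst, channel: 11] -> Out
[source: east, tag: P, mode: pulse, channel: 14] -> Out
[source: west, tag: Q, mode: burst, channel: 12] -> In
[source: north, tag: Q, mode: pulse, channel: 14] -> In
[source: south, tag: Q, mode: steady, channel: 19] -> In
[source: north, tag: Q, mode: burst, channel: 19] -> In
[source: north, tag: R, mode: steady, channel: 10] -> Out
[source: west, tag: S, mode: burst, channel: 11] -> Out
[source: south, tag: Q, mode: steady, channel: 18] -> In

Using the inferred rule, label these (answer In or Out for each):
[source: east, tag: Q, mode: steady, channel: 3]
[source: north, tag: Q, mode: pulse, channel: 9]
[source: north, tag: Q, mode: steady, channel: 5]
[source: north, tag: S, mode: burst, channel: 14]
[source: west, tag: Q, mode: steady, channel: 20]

Checking candidate rules against both groups, what survives is: tag is Q.
[source: east, tag: Q, mode: steady, channel: 3]: tag is Q, has this property → In.
[source: north, tag: Q, mode: pulse, channel: 9]: tag is Q, has this property → In.
[source: north, tag: Q, mode: steady, channel: 5]: tag is Q, has this property → In.
[source: north, tag: S, mode: burst, channel: 14]: tag is S, does not satisfy this → Out.
[source: west, tag: Q, mode: steady, channel: 20]: tag is Q, has this property → In.

In, In, In, Out, In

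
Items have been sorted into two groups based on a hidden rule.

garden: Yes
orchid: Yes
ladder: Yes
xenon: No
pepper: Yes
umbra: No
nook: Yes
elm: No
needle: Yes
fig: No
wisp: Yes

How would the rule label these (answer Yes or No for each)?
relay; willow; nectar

No, Yes, Yes

The classifier is using: even length.
relay — length 5, hence No.
willow — length 6, hence Yes.
nectar — length 6, hence Yes.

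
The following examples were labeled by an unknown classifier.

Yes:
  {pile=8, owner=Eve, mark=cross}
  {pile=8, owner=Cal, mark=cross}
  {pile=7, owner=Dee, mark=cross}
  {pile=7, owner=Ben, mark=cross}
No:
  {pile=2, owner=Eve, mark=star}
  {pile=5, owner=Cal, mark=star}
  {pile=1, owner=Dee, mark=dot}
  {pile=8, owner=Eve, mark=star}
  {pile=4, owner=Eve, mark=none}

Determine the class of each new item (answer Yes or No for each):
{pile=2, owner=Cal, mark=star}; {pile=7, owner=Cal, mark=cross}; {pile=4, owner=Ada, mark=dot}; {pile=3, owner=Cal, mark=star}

Rule: mark is cross. This holds for each 'Yes' example and fails for each 'No' one.

No, Yes, No, No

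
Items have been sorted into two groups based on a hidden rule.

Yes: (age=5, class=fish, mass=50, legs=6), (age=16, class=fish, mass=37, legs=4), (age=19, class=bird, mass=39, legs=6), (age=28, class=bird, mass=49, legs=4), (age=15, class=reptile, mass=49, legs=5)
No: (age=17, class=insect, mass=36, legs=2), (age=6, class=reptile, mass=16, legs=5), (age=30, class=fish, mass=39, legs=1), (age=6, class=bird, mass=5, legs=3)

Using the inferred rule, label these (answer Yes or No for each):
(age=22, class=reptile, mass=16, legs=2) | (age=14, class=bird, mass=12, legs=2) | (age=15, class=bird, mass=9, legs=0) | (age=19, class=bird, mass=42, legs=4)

Rule: mass ≥ 36 AND legs ≥ 3. This holds for each 'Yes' example and fails for each 'No' one.
(age=22, class=reptile, mass=16, legs=2): No (mass = 16, legs = 2). (age=14, class=bird, mass=12, legs=2): No (mass = 12, legs = 2). (age=15, class=bird, mass=9, legs=0): No (mass = 9, legs = 0). (age=19, class=bird, mass=42, legs=4): Yes (mass = 42, legs = 4).

No, No, No, Yes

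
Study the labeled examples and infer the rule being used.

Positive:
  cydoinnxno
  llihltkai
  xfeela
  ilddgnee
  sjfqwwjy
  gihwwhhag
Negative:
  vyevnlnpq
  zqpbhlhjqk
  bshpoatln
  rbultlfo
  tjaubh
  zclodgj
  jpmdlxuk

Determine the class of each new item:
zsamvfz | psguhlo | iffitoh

Negative, Negative, Positive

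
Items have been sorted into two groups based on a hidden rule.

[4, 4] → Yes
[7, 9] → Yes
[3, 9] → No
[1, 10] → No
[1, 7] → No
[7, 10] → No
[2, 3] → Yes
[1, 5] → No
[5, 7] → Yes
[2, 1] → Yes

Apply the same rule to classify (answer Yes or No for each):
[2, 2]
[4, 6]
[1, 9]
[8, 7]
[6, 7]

The distinguishing property — |first − second| ≤ 2 — holds for all the 'Yes' cases and none of the 'No' cases.

Yes, Yes, No, Yes, Yes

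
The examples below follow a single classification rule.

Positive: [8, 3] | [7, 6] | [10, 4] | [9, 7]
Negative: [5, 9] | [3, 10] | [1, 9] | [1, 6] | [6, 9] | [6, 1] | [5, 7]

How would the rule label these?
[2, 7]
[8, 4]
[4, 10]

A rule that fits every label: first ≥ 7 — true of each 'Positive' example, false of each 'Negative' one.
[2, 7]: first 2, does not fit → Negative. [8, 4]: first 8, fits → Positive. [4, 10]: first 4, does not fit → Negative.

Negative, Positive, Negative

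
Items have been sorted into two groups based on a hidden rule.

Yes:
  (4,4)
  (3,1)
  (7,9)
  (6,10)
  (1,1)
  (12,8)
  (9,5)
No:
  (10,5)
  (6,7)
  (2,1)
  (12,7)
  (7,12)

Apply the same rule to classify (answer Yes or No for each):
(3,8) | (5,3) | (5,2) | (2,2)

The rule appears to be: sum is even.

No, Yes, No, Yes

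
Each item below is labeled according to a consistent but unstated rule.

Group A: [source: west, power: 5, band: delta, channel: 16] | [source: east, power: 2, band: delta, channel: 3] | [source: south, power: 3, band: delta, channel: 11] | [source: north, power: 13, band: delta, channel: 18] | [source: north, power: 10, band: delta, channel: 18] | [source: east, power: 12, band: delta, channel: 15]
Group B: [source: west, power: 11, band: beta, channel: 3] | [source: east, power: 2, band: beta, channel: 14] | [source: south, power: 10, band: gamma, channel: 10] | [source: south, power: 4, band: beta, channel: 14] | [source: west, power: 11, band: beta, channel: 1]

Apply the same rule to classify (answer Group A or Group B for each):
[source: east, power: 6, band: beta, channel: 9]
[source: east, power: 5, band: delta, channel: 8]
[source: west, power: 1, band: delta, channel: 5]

Group B, Group A, Group A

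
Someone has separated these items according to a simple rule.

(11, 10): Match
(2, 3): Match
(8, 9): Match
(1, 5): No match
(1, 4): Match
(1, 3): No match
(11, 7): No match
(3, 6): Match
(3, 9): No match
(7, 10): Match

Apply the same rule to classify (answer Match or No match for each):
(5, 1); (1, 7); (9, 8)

No match, No match, Match

Every 'Match' example satisfies: sum is odd. None of the 'No match' examples do.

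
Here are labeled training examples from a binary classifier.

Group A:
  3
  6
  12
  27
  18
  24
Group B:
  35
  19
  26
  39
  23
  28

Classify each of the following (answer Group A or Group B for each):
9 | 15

Every 'Group A' example satisfies: multiple of 3 AND at most 27. None of the 'Group B' examples do.
9: Group A (9 = 3·3, 9 ≤ 27). 15: Group A (15 = 3·5, 15 ≤ 27).

Group A, Group A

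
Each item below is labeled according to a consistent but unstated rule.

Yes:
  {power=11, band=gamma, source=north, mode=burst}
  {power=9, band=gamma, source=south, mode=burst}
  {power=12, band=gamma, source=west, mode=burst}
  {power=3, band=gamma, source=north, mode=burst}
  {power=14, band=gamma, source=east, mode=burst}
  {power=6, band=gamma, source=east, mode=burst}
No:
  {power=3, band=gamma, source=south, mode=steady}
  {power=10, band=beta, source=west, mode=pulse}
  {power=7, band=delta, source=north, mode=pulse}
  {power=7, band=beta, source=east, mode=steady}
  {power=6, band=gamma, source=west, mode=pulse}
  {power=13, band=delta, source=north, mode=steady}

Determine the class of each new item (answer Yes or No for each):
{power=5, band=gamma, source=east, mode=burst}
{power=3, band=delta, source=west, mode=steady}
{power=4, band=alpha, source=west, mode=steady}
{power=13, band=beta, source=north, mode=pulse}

Yes, No, No, No

Rule: mode is burst. This holds for each 'Yes' example and fails for each 'No' one.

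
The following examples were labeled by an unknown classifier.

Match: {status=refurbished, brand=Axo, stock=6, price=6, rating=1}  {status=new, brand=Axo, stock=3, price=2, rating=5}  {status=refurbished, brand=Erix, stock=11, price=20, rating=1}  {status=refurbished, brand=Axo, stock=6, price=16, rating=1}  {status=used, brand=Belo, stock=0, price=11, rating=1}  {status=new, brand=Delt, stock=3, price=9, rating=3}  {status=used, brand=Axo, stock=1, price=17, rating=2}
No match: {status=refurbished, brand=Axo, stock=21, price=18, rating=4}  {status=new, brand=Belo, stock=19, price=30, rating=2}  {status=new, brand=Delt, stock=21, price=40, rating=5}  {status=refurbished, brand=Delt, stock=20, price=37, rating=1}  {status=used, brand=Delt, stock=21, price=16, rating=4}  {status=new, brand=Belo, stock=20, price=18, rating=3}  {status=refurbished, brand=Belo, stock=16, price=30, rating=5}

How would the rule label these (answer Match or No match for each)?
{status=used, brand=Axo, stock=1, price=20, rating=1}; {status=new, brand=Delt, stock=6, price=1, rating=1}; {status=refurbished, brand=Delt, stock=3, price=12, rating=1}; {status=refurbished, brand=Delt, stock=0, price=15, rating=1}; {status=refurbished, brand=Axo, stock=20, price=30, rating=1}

Match, Match, Match, Match, No match

Every 'Match' example satisfies: stock ≤ 11. None of the 'No match' examples do.
{status=used, brand=Axo, stock=1, price=20, rating=1}: Match (stock = 1).
{status=new, brand=Delt, stock=6, price=1, rating=1}: Match (stock = 6).
{status=refurbished, brand=Delt, stock=3, price=12, rating=1}: Match (stock = 3).
{status=refurbished, brand=Delt, stock=0, price=15, rating=1}: Match (stock = 0).
{status=refurbished, brand=Axo, stock=20, price=30, rating=1}: No match (stock = 20).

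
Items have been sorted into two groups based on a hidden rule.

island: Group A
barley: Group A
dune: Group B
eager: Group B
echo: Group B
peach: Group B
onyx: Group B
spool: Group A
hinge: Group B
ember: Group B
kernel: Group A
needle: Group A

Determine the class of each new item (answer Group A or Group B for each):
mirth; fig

Group B, Group B

The pattern is that an item is 'Group A' exactly when: contains 'l'.
mirth → no 'l' → Group B.
fig → no 'l' → Group B.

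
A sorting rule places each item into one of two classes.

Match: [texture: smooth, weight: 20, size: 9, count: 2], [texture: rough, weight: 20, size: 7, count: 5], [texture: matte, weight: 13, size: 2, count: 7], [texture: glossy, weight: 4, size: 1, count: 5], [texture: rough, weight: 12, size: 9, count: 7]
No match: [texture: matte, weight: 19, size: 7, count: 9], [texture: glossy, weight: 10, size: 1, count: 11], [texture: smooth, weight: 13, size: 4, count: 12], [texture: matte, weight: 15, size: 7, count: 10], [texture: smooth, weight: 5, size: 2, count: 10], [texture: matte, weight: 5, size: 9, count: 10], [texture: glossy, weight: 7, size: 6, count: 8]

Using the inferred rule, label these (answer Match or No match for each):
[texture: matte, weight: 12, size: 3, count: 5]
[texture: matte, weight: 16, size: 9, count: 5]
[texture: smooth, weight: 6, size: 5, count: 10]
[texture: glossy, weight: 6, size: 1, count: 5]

Match, Match, No match, Match

The pattern is that an item is 'Match' exactly when: count ≤ 7.
[texture: matte, weight: 12, size: 3, count: 5]: Match (count = 5).
[texture: matte, weight: 16, size: 9, count: 5]: Match (count = 5).
[texture: smooth, weight: 6, size: 5, count: 10]: No match (count = 10).
[texture: glossy, weight: 6, size: 1, count: 5]: Match (count = 5).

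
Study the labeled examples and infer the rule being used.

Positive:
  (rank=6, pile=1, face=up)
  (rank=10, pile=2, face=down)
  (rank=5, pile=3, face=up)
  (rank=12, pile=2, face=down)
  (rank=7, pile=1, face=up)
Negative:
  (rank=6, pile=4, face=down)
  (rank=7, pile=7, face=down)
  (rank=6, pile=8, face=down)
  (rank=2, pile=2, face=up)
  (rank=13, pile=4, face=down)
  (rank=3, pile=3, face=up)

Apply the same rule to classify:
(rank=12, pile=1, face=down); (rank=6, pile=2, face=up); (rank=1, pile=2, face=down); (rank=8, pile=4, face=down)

Positive, Positive, Negative, Negative

The pattern is that an item is 'Positive' exactly when: pile ≤ 3 AND rank ≥ 5.
(rank=12, pile=1, face=down): Positive (pile = 1, rank = 12).
(rank=6, pile=2, face=up): Positive (pile = 2, rank = 6).
(rank=1, pile=2, face=down): Negative (pile = 2, rank = 1).
(rank=8, pile=4, face=down): Negative (pile = 4, rank = 8).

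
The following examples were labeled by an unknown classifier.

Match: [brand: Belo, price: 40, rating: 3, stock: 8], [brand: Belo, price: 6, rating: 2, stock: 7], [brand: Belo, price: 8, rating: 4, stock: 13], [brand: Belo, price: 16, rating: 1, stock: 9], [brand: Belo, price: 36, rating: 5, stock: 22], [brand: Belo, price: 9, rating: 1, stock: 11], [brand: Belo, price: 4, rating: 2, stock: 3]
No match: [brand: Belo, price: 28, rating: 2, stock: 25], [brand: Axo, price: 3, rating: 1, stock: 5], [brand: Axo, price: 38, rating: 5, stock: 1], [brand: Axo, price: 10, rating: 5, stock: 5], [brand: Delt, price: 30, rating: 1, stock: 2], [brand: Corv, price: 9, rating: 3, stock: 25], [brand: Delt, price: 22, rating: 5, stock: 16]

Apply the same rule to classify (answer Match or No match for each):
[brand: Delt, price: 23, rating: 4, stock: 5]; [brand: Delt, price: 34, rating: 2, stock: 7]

No match, No match

'Match' ⟺ brand is Belo AND stock ≤ 22.
[brand: Delt, price: 23, rating: 4, stock: 5] — brand is Delt, stock = 5, hence No match.
[brand: Delt, price: 34, rating: 2, stock: 7] — brand is Delt, stock = 7, hence No match.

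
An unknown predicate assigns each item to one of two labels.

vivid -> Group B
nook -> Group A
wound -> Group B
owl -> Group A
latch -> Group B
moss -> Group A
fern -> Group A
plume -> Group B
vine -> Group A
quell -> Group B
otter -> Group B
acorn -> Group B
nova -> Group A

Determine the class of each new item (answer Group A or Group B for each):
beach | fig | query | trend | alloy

Group B, Group A, Group B, Group B, Group B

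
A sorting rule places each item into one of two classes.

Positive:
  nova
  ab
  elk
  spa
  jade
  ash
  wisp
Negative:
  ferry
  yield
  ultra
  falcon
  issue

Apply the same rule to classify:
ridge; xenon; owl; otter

'Positive' ⟺ length ≤ 4.
ridge: length 5 — does not fit, so Negative.
xenon: length 5 — does not fit, so Negative.
owl: length 3 — passes, so Positive.
otter: length 5 — does not fit, so Negative.

Negative, Negative, Positive, Negative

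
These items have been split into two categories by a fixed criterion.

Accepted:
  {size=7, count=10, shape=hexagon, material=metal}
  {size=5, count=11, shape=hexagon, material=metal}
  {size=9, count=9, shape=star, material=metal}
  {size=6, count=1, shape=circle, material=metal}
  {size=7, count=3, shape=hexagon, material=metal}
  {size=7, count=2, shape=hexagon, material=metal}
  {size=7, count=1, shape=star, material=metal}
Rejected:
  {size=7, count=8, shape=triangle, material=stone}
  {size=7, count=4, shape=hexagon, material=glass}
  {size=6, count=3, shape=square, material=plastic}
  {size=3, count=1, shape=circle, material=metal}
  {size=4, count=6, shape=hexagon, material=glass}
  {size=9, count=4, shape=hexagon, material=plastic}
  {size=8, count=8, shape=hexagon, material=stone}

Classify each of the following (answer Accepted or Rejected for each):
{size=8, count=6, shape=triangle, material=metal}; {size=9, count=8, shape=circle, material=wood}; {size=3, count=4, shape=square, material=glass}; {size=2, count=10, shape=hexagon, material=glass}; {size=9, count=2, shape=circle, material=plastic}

Accepted, Rejected, Rejected, Rejected, Rejected

The simplest hypothesis consistent with all the labels is: material is metal AND size ≥ 4.
{size=8, count=6, shape=triangle, material=metal}: Accepted (material is metal, size = 8).
{size=9, count=8, shape=circle, material=wood}: Rejected (material is wood, size = 9).
{size=3, count=4, shape=square, material=glass}: Rejected (material is glass, size = 3).
{size=2, count=10, shape=hexagon, material=glass}: Rejected (material is glass, size = 2).
{size=9, count=2, shape=circle, material=plastic}: Rejected (material is plastic, size = 9).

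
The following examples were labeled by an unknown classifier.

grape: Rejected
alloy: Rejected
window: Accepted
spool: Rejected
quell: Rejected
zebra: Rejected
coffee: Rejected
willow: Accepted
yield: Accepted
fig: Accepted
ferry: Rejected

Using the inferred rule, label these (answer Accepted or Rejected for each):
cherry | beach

The simplest hypothesis consistent with all the labels is: contains 'i'.
cherry: no 'i' — doesn't qualify, so Rejected.
beach: no 'i' — doesn't qualify, so Rejected.

Rejected, Rejected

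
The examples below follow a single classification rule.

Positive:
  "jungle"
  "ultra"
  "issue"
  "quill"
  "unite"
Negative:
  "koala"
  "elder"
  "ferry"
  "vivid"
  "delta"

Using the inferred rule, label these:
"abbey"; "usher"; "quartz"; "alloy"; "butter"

A rule that fits every label: contains 'u' — true of each 'Positive' example, false of each 'Negative' one.
"abbey" → no 'u' → Negative.
"usher" → has 'u' → Positive.
"quartz" → has 'u' → Positive.
"alloy" → no 'u' → Negative.
"butter" → has 'u' → Positive.

Negative, Positive, Positive, Negative, Positive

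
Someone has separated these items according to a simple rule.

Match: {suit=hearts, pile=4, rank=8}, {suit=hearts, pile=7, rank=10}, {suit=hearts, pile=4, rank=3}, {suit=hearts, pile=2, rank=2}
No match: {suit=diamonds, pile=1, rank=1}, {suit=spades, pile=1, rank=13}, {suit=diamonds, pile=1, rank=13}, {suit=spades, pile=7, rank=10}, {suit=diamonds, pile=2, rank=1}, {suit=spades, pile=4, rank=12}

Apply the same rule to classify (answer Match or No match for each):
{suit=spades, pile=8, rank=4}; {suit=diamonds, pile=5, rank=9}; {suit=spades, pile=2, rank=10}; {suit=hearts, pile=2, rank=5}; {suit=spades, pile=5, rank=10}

No match, No match, No match, Match, No match

A rule that fits every label: suit is hearts — true of each 'Match' example, false of each 'No match' one.
{suit=spades, pile=8, rank=4}: No match (suit is spades). {suit=diamonds, pile=5, rank=9}: No match (suit is diamonds). {suit=spades, pile=2, rank=10}: No match (suit is spades). {suit=hearts, pile=2, rank=5}: Match (suit is hearts). {suit=spades, pile=5, rank=10}: No match (suit is spades).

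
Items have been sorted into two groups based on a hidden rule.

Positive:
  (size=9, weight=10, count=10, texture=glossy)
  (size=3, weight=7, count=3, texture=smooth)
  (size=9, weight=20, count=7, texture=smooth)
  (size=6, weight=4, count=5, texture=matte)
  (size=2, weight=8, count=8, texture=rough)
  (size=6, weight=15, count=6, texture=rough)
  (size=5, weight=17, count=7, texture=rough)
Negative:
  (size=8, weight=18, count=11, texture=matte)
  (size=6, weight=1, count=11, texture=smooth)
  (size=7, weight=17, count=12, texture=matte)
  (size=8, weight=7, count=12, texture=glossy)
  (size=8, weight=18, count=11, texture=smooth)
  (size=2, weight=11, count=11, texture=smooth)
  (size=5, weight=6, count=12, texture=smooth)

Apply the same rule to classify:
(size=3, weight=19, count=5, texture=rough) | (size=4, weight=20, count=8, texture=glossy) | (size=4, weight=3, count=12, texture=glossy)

Positive, Positive, Negative

The classifier is using: count ≤ 10.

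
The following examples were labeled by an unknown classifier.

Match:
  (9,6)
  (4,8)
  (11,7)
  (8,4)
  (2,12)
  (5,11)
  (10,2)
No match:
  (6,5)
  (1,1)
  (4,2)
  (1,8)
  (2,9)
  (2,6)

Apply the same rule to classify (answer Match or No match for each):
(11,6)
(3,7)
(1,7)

Match, No match, No match

The classifier is using: sum ≥ 12.
(11,6) → 11+6 = 17 → Match. (3,7) → 3+7 = 10 → No match. (1,7) → 1+7 = 8 → No match.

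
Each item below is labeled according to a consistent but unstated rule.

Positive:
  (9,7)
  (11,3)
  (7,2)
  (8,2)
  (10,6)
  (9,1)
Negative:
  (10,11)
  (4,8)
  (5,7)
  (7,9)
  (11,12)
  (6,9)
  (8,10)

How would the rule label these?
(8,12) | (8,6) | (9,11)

Negative, Positive, Negative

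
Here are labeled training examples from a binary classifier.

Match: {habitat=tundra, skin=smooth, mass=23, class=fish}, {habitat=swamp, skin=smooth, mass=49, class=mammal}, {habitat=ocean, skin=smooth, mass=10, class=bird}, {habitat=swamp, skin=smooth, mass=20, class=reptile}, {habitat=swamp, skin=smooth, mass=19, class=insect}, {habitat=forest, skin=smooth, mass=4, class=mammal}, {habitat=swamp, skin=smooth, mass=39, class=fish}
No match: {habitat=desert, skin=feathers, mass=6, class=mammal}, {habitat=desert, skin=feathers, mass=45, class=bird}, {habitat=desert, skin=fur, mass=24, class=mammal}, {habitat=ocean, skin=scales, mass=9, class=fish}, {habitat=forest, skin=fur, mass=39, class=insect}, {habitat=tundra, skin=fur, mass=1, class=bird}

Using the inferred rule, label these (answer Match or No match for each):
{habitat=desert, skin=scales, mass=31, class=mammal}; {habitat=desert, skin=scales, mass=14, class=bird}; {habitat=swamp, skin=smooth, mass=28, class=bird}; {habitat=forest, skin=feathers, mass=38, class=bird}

Rule: skin is smooth. This holds for each 'Match' example and fails for each 'No match' one.

No match, No match, Match, No match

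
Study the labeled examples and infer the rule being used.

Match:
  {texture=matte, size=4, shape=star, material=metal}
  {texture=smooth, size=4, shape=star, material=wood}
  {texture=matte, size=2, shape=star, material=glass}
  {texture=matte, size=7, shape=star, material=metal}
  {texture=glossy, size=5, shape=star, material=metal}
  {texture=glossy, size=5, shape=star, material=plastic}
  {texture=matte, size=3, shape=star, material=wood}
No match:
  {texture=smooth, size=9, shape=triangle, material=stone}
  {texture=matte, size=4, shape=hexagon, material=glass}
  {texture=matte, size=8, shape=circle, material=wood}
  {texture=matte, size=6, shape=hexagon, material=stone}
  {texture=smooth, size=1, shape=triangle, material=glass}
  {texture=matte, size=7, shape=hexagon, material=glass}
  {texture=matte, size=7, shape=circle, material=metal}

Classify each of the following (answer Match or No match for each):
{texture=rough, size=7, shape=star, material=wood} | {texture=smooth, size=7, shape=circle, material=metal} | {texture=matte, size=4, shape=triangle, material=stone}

Every 'Match' example satisfies: shape is star. None of the 'No match' examples do.
{texture=rough, size=7, shape=star, material=wood} → shape is star → Match. {texture=smooth, size=7, shape=circle, material=metal} → shape is circle → No match. {texture=matte, size=4, shape=triangle, material=stone} → shape is triangle → No match.

Match, No match, No match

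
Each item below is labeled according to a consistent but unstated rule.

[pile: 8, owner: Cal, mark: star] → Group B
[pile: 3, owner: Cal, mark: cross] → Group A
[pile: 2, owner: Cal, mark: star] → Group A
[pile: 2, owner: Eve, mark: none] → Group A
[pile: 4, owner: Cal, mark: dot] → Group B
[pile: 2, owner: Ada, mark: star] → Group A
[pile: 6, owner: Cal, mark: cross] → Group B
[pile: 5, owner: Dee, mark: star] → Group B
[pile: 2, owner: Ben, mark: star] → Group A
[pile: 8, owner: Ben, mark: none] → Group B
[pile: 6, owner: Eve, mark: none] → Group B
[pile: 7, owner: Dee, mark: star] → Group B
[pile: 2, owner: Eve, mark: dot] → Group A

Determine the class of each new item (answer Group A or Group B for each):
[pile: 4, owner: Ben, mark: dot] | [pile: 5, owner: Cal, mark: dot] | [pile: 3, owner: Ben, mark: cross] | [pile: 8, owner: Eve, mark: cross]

Group B, Group B, Group A, Group B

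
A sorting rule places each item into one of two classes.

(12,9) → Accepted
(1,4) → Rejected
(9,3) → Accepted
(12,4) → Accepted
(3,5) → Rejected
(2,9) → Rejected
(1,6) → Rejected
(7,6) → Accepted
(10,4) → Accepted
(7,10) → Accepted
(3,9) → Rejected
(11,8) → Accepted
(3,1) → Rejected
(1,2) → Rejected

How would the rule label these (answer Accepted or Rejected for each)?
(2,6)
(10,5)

Rejected, Accepted

A rule that fits every label: first ≥ 4 — true of each 'Accepted' example, false of each 'Rejected' one.
(2,6): first 2, doesn't match → Rejected. (10,5): first 10, satisfies this → Accepted.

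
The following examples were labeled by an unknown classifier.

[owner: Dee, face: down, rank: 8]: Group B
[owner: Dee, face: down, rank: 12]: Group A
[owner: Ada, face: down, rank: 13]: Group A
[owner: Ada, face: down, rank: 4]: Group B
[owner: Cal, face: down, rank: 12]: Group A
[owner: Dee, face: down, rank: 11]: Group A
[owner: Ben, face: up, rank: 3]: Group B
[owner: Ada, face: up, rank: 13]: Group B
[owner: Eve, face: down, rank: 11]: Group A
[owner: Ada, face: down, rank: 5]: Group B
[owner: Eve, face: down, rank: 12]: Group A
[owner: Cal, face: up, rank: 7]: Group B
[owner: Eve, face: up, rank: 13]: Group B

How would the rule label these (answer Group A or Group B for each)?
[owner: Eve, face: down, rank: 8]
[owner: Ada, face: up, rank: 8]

The pattern is that an item is 'Group A' exactly when: face is down AND rank ≥ 11.
Group B: [owner: Eve, face: down, rank: 8], since face is down, rank = 8.
Group B: [owner: Ada, face: up, rank: 8], since face is up, rank = 8.

Group B, Group B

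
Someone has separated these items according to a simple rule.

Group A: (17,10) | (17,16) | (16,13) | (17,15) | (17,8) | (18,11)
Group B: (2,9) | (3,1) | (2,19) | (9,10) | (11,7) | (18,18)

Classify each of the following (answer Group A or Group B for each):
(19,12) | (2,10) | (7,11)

Every 'Group A' example satisfies: first > second AND sum ≥ 19. None of the 'Group B' examples do.
(19,12): 19 > 12, 19+12 = 31, passes → Group A. (2,10): 2 < 10, 2+10 = 12, fails this test → Group B. (7,11): 7 < 11, 7+11 = 18, fails this test → Group B.

Group A, Group B, Group B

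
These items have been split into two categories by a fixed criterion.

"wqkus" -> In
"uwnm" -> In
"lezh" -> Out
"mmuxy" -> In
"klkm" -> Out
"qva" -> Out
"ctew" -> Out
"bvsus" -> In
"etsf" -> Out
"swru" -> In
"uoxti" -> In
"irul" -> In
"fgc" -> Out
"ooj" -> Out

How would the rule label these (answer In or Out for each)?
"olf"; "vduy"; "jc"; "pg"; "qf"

Out, In, Out, Out, Out

Rule: contains 'u'. This holds for each 'In' example and fails for each 'Out' one.
"olf": Out (no 'u'). "vduy": In (has 'u'). "jc": Out (no 'u'). "pg": Out (no 'u'). "qf": Out (no 'u').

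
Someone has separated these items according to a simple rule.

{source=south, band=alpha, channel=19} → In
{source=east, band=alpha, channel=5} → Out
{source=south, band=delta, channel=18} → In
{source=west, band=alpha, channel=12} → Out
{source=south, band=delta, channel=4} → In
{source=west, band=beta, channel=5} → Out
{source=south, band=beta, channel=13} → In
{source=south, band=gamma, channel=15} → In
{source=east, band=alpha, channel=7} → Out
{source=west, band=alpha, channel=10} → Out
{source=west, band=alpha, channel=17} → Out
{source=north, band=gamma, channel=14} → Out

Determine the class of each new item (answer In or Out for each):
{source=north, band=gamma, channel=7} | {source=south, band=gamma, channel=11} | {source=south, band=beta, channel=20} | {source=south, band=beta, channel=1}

Checking candidate rules against both groups, what survives is: source is south.
Out: {source=north, band=gamma, channel=7}, since source is north. In: {source=south, band=gamma, channel=11}, since source is south. In: {source=south, band=beta, channel=20}, since source is south. In: {source=south, band=beta, channel=1}, since source is south.

Out, In, In, In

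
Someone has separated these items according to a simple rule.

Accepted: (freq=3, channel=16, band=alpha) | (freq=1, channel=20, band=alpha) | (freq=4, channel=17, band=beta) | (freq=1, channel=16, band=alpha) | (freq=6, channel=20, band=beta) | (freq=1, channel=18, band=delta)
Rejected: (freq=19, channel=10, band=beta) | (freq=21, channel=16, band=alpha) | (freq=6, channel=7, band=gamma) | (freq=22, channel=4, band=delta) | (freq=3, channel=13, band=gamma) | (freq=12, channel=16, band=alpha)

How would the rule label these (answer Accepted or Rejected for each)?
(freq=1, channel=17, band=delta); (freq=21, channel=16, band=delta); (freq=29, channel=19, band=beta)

A rule that fits every label: channel ≥ 16 AND freq ≤ 6 — true of each 'Accepted' example, false of each 'Rejected' one.

Accepted, Rejected, Rejected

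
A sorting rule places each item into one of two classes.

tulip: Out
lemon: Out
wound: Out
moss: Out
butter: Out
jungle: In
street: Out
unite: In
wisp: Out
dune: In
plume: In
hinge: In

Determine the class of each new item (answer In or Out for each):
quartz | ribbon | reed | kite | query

Out, Out, Out, In, Out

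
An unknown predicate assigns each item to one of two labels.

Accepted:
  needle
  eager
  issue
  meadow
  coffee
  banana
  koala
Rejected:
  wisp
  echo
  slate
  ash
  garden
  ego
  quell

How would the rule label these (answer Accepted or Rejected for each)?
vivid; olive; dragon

Rejected, Accepted, Rejected

The simplest hypothesis consistent with all the labels is: has ≥ 3 vowels.
Rejected: vivid, since 2 vowels.
Accepted: olive, since 3 vowels.
Rejected: dragon, since 2 vowels.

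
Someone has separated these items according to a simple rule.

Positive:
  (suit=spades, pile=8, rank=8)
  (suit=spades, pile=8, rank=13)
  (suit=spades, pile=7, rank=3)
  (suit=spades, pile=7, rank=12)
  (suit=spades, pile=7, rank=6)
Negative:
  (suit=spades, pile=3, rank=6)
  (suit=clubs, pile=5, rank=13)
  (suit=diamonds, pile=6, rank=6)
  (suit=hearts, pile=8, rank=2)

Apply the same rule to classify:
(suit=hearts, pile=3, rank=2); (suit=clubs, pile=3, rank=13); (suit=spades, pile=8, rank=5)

Negative, Negative, Positive

One predicate separates the groups cleanly: suit is spades AND pile ≥ 5.
(suit=hearts, pile=3, rank=2): suit is hearts, pile = 3 — doesn't qualify, so Negative.
(suit=clubs, pile=3, rank=13): suit is clubs, pile = 3 — doesn't qualify, so Negative.
(suit=spades, pile=8, rank=5): suit is spades, pile = 8 — checks out, so Positive.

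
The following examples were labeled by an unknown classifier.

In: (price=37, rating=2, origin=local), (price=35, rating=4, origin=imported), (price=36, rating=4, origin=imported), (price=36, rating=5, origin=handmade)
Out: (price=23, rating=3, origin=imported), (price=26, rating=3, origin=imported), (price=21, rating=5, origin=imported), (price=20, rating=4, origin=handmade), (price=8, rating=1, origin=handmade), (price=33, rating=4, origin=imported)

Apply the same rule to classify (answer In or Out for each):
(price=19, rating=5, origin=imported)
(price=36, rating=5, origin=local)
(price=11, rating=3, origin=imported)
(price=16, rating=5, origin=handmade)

All 'In' examples share one property — price ≥ 35 — and every 'Out' example lacks it.
(price=19, rating=5, origin=imported): Out (price = 19). (price=36, rating=5, origin=local): In (price = 36). (price=11, rating=3, origin=imported): Out (price = 11). (price=16, rating=5, origin=handmade): Out (price = 16).

Out, In, Out, Out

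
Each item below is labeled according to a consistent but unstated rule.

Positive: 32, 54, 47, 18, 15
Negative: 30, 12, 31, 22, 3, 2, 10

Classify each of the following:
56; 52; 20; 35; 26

Positive, Positive, Negative, Positive, Positive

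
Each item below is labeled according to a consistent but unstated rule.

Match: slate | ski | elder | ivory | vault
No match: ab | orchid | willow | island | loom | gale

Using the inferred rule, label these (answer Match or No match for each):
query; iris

Checking candidate rules against both groups, what survives is: odd length.
query — length 5, hence Match. iris — length 4, hence No match.

Match, No match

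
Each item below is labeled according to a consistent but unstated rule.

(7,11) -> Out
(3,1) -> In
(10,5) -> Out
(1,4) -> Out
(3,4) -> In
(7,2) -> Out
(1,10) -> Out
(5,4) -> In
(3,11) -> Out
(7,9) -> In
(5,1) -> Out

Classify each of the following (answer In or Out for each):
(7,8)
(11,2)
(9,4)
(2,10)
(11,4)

In, Out, Out, Out, Out

Rule: |first − second| ≤ 2. This holds for each 'In' example and fails for each 'Out' one.
(7,8) — |7−8| = 1, hence In. (11,2) — |11−2| = 9, hence Out. (9,4) — |9−4| = 5, hence Out. (2,10) — |2−10| = 8, hence Out. (11,4) — |11−4| = 7, hence Out.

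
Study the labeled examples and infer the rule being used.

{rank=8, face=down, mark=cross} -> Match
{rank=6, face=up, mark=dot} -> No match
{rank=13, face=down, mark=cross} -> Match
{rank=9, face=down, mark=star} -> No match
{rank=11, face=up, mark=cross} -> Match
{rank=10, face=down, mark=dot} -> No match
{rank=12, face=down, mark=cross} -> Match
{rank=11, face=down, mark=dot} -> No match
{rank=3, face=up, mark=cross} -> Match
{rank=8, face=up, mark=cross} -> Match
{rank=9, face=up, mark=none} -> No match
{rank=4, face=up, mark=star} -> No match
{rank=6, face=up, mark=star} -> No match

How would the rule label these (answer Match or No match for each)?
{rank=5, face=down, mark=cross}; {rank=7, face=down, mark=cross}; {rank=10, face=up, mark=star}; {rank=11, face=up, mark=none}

Match, Match, No match, No match

All 'Match' examples share one property — mark is cross — and every 'No match' example lacks it.
{rank=5, face=down, mark=cross}: Match (mark is cross). {rank=7, face=down, mark=cross}: Match (mark is cross). {rank=10, face=up, mark=star}: No match (mark is star). {rank=11, face=up, mark=none}: No match (mark is none).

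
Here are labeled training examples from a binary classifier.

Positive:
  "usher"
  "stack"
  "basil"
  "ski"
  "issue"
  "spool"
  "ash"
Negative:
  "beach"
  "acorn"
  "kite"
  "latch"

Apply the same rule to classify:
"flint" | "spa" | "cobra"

Negative, Positive, Negative

A rule that fits every label: contains 's' — true of each 'Positive' example, false of each 'Negative' one.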